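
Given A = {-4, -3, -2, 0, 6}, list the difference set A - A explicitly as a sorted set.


A - A = {a - a' : a, a' ∈ A}.
Compute a - a' for each ordered pair (a, a'):
a = -4: -4--4=0, -4--3=-1, -4--2=-2, -4-0=-4, -4-6=-10
a = -3: -3--4=1, -3--3=0, -3--2=-1, -3-0=-3, -3-6=-9
a = -2: -2--4=2, -2--3=1, -2--2=0, -2-0=-2, -2-6=-8
a = 0: 0--4=4, 0--3=3, 0--2=2, 0-0=0, 0-6=-6
a = 6: 6--4=10, 6--3=9, 6--2=8, 6-0=6, 6-6=0
Collecting distinct values (and noting 0 appears from a-a):
A - A = {-10, -9, -8, -6, -4, -3, -2, -1, 0, 1, 2, 3, 4, 6, 8, 9, 10}
|A - A| = 17

A - A = {-10, -9, -8, -6, -4, -3, -2, -1, 0, 1, 2, 3, 4, 6, 8, 9, 10}


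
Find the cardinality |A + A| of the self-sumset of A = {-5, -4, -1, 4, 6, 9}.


A + A = {a + a' : a, a' ∈ A}; |A| = 6.
General bounds: 2|A| - 1 ≤ |A + A| ≤ |A|(|A|+1)/2, i.e. 11 ≤ |A + A| ≤ 21.
Lower bound 2|A|-1 is attained iff A is an arithmetic progression.
Enumerate sums a + a' for a ≤ a' (symmetric, so this suffices):
a = -5: -5+-5=-10, -5+-4=-9, -5+-1=-6, -5+4=-1, -5+6=1, -5+9=4
a = -4: -4+-4=-8, -4+-1=-5, -4+4=0, -4+6=2, -4+9=5
a = -1: -1+-1=-2, -1+4=3, -1+6=5, -1+9=8
a = 4: 4+4=8, 4+6=10, 4+9=13
a = 6: 6+6=12, 6+9=15
a = 9: 9+9=18
Distinct sums: {-10, -9, -8, -6, -5, -2, -1, 0, 1, 2, 3, 4, 5, 8, 10, 12, 13, 15, 18}
|A + A| = 19

|A + A| = 19


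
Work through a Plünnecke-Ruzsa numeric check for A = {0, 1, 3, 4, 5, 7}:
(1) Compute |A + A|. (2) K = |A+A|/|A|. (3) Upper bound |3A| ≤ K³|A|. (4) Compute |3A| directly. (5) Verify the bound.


|A| = 6.
Step 1: Compute A + A by enumerating all 36 pairs.
A + A = {0, 1, 2, 3, 4, 5, 6, 7, 8, 9, 10, 11, 12, 14}, so |A + A| = 14.
Step 2: Doubling constant K = |A + A|/|A| = 14/6 = 14/6 ≈ 2.3333.
Step 3: Plünnecke-Ruzsa gives |3A| ≤ K³·|A| = (2.3333)³ · 6 ≈ 76.2222.
Step 4: Compute 3A = A + A + A directly by enumerating all triples (a,b,c) ∈ A³; |3A| = 21.
Step 5: Check 21 ≤ 76.2222? Yes ✓.

K = 14/6, Plünnecke-Ruzsa bound K³|A| ≈ 76.2222, |3A| = 21, inequality holds.


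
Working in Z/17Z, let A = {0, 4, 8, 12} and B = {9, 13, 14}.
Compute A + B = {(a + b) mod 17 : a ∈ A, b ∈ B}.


Work in Z/17Z: reduce every sum a + b modulo 17.
Enumerate all 12 pairs:
a = 0: 0+9=9, 0+13=13, 0+14=14
a = 4: 4+9=13, 4+13=0, 4+14=1
a = 8: 8+9=0, 8+13=4, 8+14=5
a = 12: 12+9=4, 12+13=8, 12+14=9
Distinct residues collected: {0, 1, 4, 5, 8, 9, 13, 14}
|A + B| = 8 (out of 17 total residues).

A + B = {0, 1, 4, 5, 8, 9, 13, 14}


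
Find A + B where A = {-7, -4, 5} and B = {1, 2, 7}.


A + B = {a + b : a ∈ A, b ∈ B}.
Enumerate all |A|·|B| = 3·3 = 9 pairs (a, b) and collect distinct sums.
a = -7: -7+1=-6, -7+2=-5, -7+7=0
a = -4: -4+1=-3, -4+2=-2, -4+7=3
a = 5: 5+1=6, 5+2=7, 5+7=12
Collecting distinct sums: A + B = {-6, -5, -3, -2, 0, 3, 6, 7, 12}
|A + B| = 9

A + B = {-6, -5, -3, -2, 0, 3, 6, 7, 12}


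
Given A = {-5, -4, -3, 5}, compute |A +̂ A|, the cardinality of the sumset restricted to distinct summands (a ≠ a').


Restricted sumset: A +̂ A = {a + a' : a ∈ A, a' ∈ A, a ≠ a'}.
Equivalently, take A + A and drop any sum 2a that is achievable ONLY as a + a for a ∈ A (i.e. sums representable only with equal summands).
Enumerate pairs (a, a') with a < a' (symmetric, so each unordered pair gives one sum; this covers all a ≠ a'):
  -5 + -4 = -9
  -5 + -3 = -8
  -5 + 5 = 0
  -4 + -3 = -7
  -4 + 5 = 1
  -3 + 5 = 2
Collected distinct sums: {-9, -8, -7, 0, 1, 2}
|A +̂ A| = 6
(Reference bound: |A +̂ A| ≥ 2|A| - 3 for |A| ≥ 2, with |A| = 4 giving ≥ 5.)

|A +̂ A| = 6


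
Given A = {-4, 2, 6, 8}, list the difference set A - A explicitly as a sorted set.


A - A = {a - a' : a, a' ∈ A}.
Compute a - a' for each ordered pair (a, a'):
a = -4: -4--4=0, -4-2=-6, -4-6=-10, -4-8=-12
a = 2: 2--4=6, 2-2=0, 2-6=-4, 2-8=-6
a = 6: 6--4=10, 6-2=4, 6-6=0, 6-8=-2
a = 8: 8--4=12, 8-2=6, 8-6=2, 8-8=0
Collecting distinct values (and noting 0 appears from a-a):
A - A = {-12, -10, -6, -4, -2, 0, 2, 4, 6, 10, 12}
|A - A| = 11

A - A = {-12, -10, -6, -4, -2, 0, 2, 4, 6, 10, 12}


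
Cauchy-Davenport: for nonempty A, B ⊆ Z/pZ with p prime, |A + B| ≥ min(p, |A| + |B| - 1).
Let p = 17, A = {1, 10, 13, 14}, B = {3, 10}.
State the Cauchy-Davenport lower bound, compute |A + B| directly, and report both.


Cauchy-Davenport: |A + B| ≥ min(p, |A| + |B| - 1) for A, B nonempty in Z/pZ.
|A| = 4, |B| = 2, p = 17.
CD lower bound = min(17, 4 + 2 - 1) = min(17, 5) = 5.
Compute A + B mod 17 directly:
a = 1: 1+3=4, 1+10=11
a = 10: 10+3=13, 10+10=3
a = 13: 13+3=16, 13+10=6
a = 14: 14+3=0, 14+10=7
A + B = {0, 3, 4, 6, 7, 11, 13, 16}, so |A + B| = 8.
Verify: 8 ≥ 5? Yes ✓.

CD lower bound = 5, actual |A + B| = 8.


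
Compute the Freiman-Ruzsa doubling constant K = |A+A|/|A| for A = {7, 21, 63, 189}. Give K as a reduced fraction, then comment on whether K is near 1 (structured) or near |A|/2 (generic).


|A| = 4.
Compute A + A by enumerating all 16 pairs.
A + A = {14, 28, 42, 70, 84, 126, 196, 210, 252, 378}, so |A + A| = 10.
K = |A + A| / |A| = 10/4 = 5/2 ≈ 2.5000.
Reference: AP of size 4 gives K = 7/4 ≈ 1.7500; a fully generic set of size 4 gives K ≈ 2.5000.

|A| = 4, |A + A| = 10, K = 10/4 = 5/2.


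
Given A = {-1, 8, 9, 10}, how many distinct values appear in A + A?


A + A = {a + a' : a, a' ∈ A}; |A| = 4.
General bounds: 2|A| - 1 ≤ |A + A| ≤ |A|(|A|+1)/2, i.e. 7 ≤ |A + A| ≤ 10.
Lower bound 2|A|-1 is attained iff A is an arithmetic progression.
Enumerate sums a + a' for a ≤ a' (symmetric, so this suffices):
a = -1: -1+-1=-2, -1+8=7, -1+9=8, -1+10=9
a = 8: 8+8=16, 8+9=17, 8+10=18
a = 9: 9+9=18, 9+10=19
a = 10: 10+10=20
Distinct sums: {-2, 7, 8, 9, 16, 17, 18, 19, 20}
|A + A| = 9

|A + A| = 9


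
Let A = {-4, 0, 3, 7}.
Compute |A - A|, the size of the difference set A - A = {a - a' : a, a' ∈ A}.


A - A = {a - a' : a, a' ∈ A}; |A| = 4.
Bounds: 2|A|-1 ≤ |A - A| ≤ |A|² - |A| + 1, i.e. 7 ≤ |A - A| ≤ 13.
Note: 0 ∈ A - A always (from a - a). The set is symmetric: if d ∈ A - A then -d ∈ A - A.
Enumerate nonzero differences d = a - a' with a > a' (then include -d):
Positive differences: {3, 4, 7, 11}
Full difference set: {0} ∪ (positive diffs) ∪ (negative diffs).
|A - A| = 1 + 2·4 = 9 (matches direct enumeration: 9).

|A - A| = 9


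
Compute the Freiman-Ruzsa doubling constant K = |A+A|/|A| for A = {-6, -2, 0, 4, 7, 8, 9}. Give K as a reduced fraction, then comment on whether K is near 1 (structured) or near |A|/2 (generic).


|A| = 7.
Compute A + A by enumerating all 49 pairs.
A + A = {-12, -8, -6, -4, -2, 0, 1, 2, 3, 4, 5, 6, 7, 8, 9, 11, 12, 13, 14, 15, 16, 17, 18}, so |A + A| = 23.
K = |A + A| / |A| = 23/7 (already in lowest terms) ≈ 3.2857.
Reference: AP of size 7 gives K = 13/7 ≈ 1.8571; a fully generic set of size 7 gives K ≈ 4.0000.

|A| = 7, |A + A| = 23, K = 23/7.


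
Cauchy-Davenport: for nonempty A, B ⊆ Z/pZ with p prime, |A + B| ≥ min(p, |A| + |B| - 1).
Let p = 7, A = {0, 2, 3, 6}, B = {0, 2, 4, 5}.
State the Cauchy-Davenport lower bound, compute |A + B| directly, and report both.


Cauchy-Davenport: |A + B| ≥ min(p, |A| + |B| - 1) for A, B nonempty in Z/pZ.
|A| = 4, |B| = 4, p = 7.
CD lower bound = min(7, 4 + 4 - 1) = min(7, 7) = 7.
Compute A + B mod 7 directly:
a = 0: 0+0=0, 0+2=2, 0+4=4, 0+5=5
a = 2: 2+0=2, 2+2=4, 2+4=6, 2+5=0
a = 3: 3+0=3, 3+2=5, 3+4=0, 3+5=1
a = 6: 6+0=6, 6+2=1, 6+4=3, 6+5=4
A + B = {0, 1, 2, 3, 4, 5, 6}, so |A + B| = 7.
Verify: 7 ≥ 7? Yes ✓.

CD lower bound = 7, actual |A + B| = 7.


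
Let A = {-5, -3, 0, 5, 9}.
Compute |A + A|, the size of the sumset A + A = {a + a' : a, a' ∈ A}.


A + A = {a + a' : a, a' ∈ A}; |A| = 5.
General bounds: 2|A| - 1 ≤ |A + A| ≤ |A|(|A|+1)/2, i.e. 9 ≤ |A + A| ≤ 15.
Lower bound 2|A|-1 is attained iff A is an arithmetic progression.
Enumerate sums a + a' for a ≤ a' (symmetric, so this suffices):
a = -5: -5+-5=-10, -5+-3=-8, -5+0=-5, -5+5=0, -5+9=4
a = -3: -3+-3=-6, -3+0=-3, -3+5=2, -3+9=6
a = 0: 0+0=0, 0+5=5, 0+9=9
a = 5: 5+5=10, 5+9=14
a = 9: 9+9=18
Distinct sums: {-10, -8, -6, -5, -3, 0, 2, 4, 5, 6, 9, 10, 14, 18}
|A + A| = 14

|A + A| = 14


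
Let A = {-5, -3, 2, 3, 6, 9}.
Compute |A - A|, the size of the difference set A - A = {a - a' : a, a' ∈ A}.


A - A = {a - a' : a, a' ∈ A}; |A| = 6.
Bounds: 2|A|-1 ≤ |A - A| ≤ |A|² - |A| + 1, i.e. 11 ≤ |A - A| ≤ 31.
Note: 0 ∈ A - A always (from a - a). The set is symmetric: if d ∈ A - A then -d ∈ A - A.
Enumerate nonzero differences d = a - a' with a > a' (then include -d):
Positive differences: {1, 2, 3, 4, 5, 6, 7, 8, 9, 11, 12, 14}
Full difference set: {0} ∪ (positive diffs) ∪ (negative diffs).
|A - A| = 1 + 2·12 = 25 (matches direct enumeration: 25).

|A - A| = 25


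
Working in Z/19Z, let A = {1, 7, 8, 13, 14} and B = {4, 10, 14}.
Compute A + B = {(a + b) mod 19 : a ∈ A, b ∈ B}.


Work in Z/19Z: reduce every sum a + b modulo 19.
Enumerate all 15 pairs:
a = 1: 1+4=5, 1+10=11, 1+14=15
a = 7: 7+4=11, 7+10=17, 7+14=2
a = 8: 8+4=12, 8+10=18, 8+14=3
a = 13: 13+4=17, 13+10=4, 13+14=8
a = 14: 14+4=18, 14+10=5, 14+14=9
Distinct residues collected: {2, 3, 4, 5, 8, 9, 11, 12, 15, 17, 18}
|A + B| = 11 (out of 19 total residues).

A + B = {2, 3, 4, 5, 8, 9, 11, 12, 15, 17, 18}


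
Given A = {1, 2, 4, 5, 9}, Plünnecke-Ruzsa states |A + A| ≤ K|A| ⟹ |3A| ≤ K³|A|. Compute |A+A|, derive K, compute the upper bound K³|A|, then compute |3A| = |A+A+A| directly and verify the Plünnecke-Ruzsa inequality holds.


|A| = 5.
Step 1: Compute A + A by enumerating all 25 pairs.
A + A = {2, 3, 4, 5, 6, 7, 8, 9, 10, 11, 13, 14, 18}, so |A + A| = 13.
Step 2: Doubling constant K = |A + A|/|A| = 13/5 = 13/5 ≈ 2.6000.
Step 3: Plünnecke-Ruzsa gives |3A| ≤ K³·|A| = (2.6000)³ · 5 ≈ 87.8800.
Step 4: Compute 3A = A + A + A directly by enumerating all triples (a,b,c) ∈ A³; |3A| = 21.
Step 5: Check 21 ≤ 87.8800? Yes ✓.

K = 13/5, Plünnecke-Ruzsa bound K³|A| ≈ 87.8800, |3A| = 21, inequality holds.


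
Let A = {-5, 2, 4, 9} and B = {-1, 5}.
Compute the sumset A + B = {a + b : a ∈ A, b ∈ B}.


A + B = {a + b : a ∈ A, b ∈ B}.
Enumerate all |A|·|B| = 4·2 = 8 pairs (a, b) and collect distinct sums.
a = -5: -5+-1=-6, -5+5=0
a = 2: 2+-1=1, 2+5=7
a = 4: 4+-1=3, 4+5=9
a = 9: 9+-1=8, 9+5=14
Collecting distinct sums: A + B = {-6, 0, 1, 3, 7, 8, 9, 14}
|A + B| = 8

A + B = {-6, 0, 1, 3, 7, 8, 9, 14}


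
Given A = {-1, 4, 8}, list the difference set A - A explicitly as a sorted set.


A - A = {a - a' : a, a' ∈ A}.
Compute a - a' for each ordered pair (a, a'):
a = -1: -1--1=0, -1-4=-5, -1-8=-9
a = 4: 4--1=5, 4-4=0, 4-8=-4
a = 8: 8--1=9, 8-4=4, 8-8=0
Collecting distinct values (and noting 0 appears from a-a):
A - A = {-9, -5, -4, 0, 4, 5, 9}
|A - A| = 7

A - A = {-9, -5, -4, 0, 4, 5, 9}


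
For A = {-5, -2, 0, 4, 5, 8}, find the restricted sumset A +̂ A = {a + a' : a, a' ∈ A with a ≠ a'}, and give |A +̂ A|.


Restricted sumset: A +̂ A = {a + a' : a ∈ A, a' ∈ A, a ≠ a'}.
Equivalently, take A + A and drop any sum 2a that is achievable ONLY as a + a for a ∈ A (i.e. sums representable only with equal summands).
Enumerate pairs (a, a') with a < a' (symmetric, so each unordered pair gives one sum; this covers all a ≠ a'):
  -5 + -2 = -7
  -5 + 0 = -5
  -5 + 4 = -1
  -5 + 5 = 0
  -5 + 8 = 3
  -2 + 0 = -2
  -2 + 4 = 2
  -2 + 5 = 3
  -2 + 8 = 6
  0 + 4 = 4
  0 + 5 = 5
  0 + 8 = 8
  4 + 5 = 9
  4 + 8 = 12
  5 + 8 = 13
Collected distinct sums: {-7, -5, -2, -1, 0, 2, 3, 4, 5, 6, 8, 9, 12, 13}
|A +̂ A| = 14
(Reference bound: |A +̂ A| ≥ 2|A| - 3 for |A| ≥ 2, with |A| = 6 giving ≥ 9.)

|A +̂ A| = 14


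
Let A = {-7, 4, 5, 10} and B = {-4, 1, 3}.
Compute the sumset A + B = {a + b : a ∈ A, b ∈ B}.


A + B = {a + b : a ∈ A, b ∈ B}.
Enumerate all |A|·|B| = 4·3 = 12 pairs (a, b) and collect distinct sums.
a = -7: -7+-4=-11, -7+1=-6, -7+3=-4
a = 4: 4+-4=0, 4+1=5, 4+3=7
a = 5: 5+-4=1, 5+1=6, 5+3=8
a = 10: 10+-4=6, 10+1=11, 10+3=13
Collecting distinct sums: A + B = {-11, -6, -4, 0, 1, 5, 6, 7, 8, 11, 13}
|A + B| = 11

A + B = {-11, -6, -4, 0, 1, 5, 6, 7, 8, 11, 13}


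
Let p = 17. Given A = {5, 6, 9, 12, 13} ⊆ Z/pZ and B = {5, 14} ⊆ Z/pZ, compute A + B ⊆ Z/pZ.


Work in Z/17Z: reduce every sum a + b modulo 17.
Enumerate all 10 pairs:
a = 5: 5+5=10, 5+14=2
a = 6: 6+5=11, 6+14=3
a = 9: 9+5=14, 9+14=6
a = 12: 12+5=0, 12+14=9
a = 13: 13+5=1, 13+14=10
Distinct residues collected: {0, 1, 2, 3, 6, 9, 10, 11, 14}
|A + B| = 9 (out of 17 total residues).

A + B = {0, 1, 2, 3, 6, 9, 10, 11, 14}


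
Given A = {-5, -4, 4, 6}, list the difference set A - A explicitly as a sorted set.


A - A = {a - a' : a, a' ∈ A}.
Compute a - a' for each ordered pair (a, a'):
a = -5: -5--5=0, -5--4=-1, -5-4=-9, -5-6=-11
a = -4: -4--5=1, -4--4=0, -4-4=-8, -4-6=-10
a = 4: 4--5=9, 4--4=8, 4-4=0, 4-6=-2
a = 6: 6--5=11, 6--4=10, 6-4=2, 6-6=0
Collecting distinct values (and noting 0 appears from a-a):
A - A = {-11, -10, -9, -8, -2, -1, 0, 1, 2, 8, 9, 10, 11}
|A - A| = 13

A - A = {-11, -10, -9, -8, -2, -1, 0, 1, 2, 8, 9, 10, 11}


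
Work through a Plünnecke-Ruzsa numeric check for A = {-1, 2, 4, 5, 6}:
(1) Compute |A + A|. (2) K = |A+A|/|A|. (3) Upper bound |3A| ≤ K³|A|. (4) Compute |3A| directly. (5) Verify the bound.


|A| = 5.
Step 1: Compute A + A by enumerating all 25 pairs.
A + A = {-2, 1, 3, 4, 5, 6, 7, 8, 9, 10, 11, 12}, so |A + A| = 12.
Step 2: Doubling constant K = |A + A|/|A| = 12/5 = 12/5 ≈ 2.4000.
Step 3: Plünnecke-Ruzsa gives |3A| ≤ K³·|A| = (2.4000)³ · 5 ≈ 69.1200.
Step 4: Compute 3A = A + A + A directly by enumerating all triples (a,b,c) ∈ A³; |3A| = 19.
Step 5: Check 19 ≤ 69.1200? Yes ✓.

K = 12/5, Plünnecke-Ruzsa bound K³|A| ≈ 69.1200, |3A| = 19, inequality holds.


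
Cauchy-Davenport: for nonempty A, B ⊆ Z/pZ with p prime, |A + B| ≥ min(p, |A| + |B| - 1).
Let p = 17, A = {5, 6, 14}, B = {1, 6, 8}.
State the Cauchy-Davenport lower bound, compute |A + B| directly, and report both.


Cauchy-Davenport: |A + B| ≥ min(p, |A| + |B| - 1) for A, B nonempty in Z/pZ.
|A| = 3, |B| = 3, p = 17.
CD lower bound = min(17, 3 + 3 - 1) = min(17, 5) = 5.
Compute A + B mod 17 directly:
a = 5: 5+1=6, 5+6=11, 5+8=13
a = 6: 6+1=7, 6+6=12, 6+8=14
a = 14: 14+1=15, 14+6=3, 14+8=5
A + B = {3, 5, 6, 7, 11, 12, 13, 14, 15}, so |A + B| = 9.
Verify: 9 ≥ 5? Yes ✓.

CD lower bound = 5, actual |A + B| = 9.


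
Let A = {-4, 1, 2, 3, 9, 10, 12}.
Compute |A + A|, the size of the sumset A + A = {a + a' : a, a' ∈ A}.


A + A = {a + a' : a, a' ∈ A}; |A| = 7.
General bounds: 2|A| - 1 ≤ |A + A| ≤ |A|(|A|+1)/2, i.e. 13 ≤ |A + A| ≤ 28.
Lower bound 2|A|-1 is attained iff A is an arithmetic progression.
Enumerate sums a + a' for a ≤ a' (symmetric, so this suffices):
a = -4: -4+-4=-8, -4+1=-3, -4+2=-2, -4+3=-1, -4+9=5, -4+10=6, -4+12=8
a = 1: 1+1=2, 1+2=3, 1+3=4, 1+9=10, 1+10=11, 1+12=13
a = 2: 2+2=4, 2+3=5, 2+9=11, 2+10=12, 2+12=14
a = 3: 3+3=6, 3+9=12, 3+10=13, 3+12=15
a = 9: 9+9=18, 9+10=19, 9+12=21
a = 10: 10+10=20, 10+12=22
a = 12: 12+12=24
Distinct sums: {-8, -3, -2, -1, 2, 3, 4, 5, 6, 8, 10, 11, 12, 13, 14, 15, 18, 19, 20, 21, 22, 24}
|A + A| = 22

|A + A| = 22


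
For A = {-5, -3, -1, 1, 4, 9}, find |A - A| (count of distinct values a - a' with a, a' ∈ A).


A - A = {a - a' : a, a' ∈ A}; |A| = 6.
Bounds: 2|A|-1 ≤ |A - A| ≤ |A|² - |A| + 1, i.e. 11 ≤ |A - A| ≤ 31.
Note: 0 ∈ A - A always (from a - a). The set is symmetric: if d ∈ A - A then -d ∈ A - A.
Enumerate nonzero differences d = a - a' with a > a' (then include -d):
Positive differences: {2, 3, 4, 5, 6, 7, 8, 9, 10, 12, 14}
Full difference set: {0} ∪ (positive diffs) ∪ (negative diffs).
|A - A| = 1 + 2·11 = 23 (matches direct enumeration: 23).

|A - A| = 23


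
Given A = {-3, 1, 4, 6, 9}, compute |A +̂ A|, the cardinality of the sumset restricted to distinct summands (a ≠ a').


Restricted sumset: A +̂ A = {a + a' : a ∈ A, a' ∈ A, a ≠ a'}.
Equivalently, take A + A and drop any sum 2a that is achievable ONLY as a + a for a ∈ A (i.e. sums representable only with equal summands).
Enumerate pairs (a, a') with a < a' (symmetric, so each unordered pair gives one sum; this covers all a ≠ a'):
  -3 + 1 = -2
  -3 + 4 = 1
  -3 + 6 = 3
  -3 + 9 = 6
  1 + 4 = 5
  1 + 6 = 7
  1 + 9 = 10
  4 + 6 = 10
  4 + 9 = 13
  6 + 9 = 15
Collected distinct sums: {-2, 1, 3, 5, 6, 7, 10, 13, 15}
|A +̂ A| = 9
(Reference bound: |A +̂ A| ≥ 2|A| - 3 for |A| ≥ 2, with |A| = 5 giving ≥ 7.)

|A +̂ A| = 9


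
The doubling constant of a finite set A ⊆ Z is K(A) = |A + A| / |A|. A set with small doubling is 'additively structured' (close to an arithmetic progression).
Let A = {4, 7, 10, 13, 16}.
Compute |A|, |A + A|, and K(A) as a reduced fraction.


|A| = 5.
Compute A + A by enumerating all 25 pairs.
A + A = {8, 11, 14, 17, 20, 23, 26, 29, 32}, so |A + A| = 9.
K = |A + A| / |A| = 9/5 (already in lowest terms) ≈ 1.8000.
Reference: AP of size 5 gives K = 9/5 ≈ 1.8000; a fully generic set of size 5 gives K ≈ 3.0000.

|A| = 5, |A + A| = 9, K = 9/5.


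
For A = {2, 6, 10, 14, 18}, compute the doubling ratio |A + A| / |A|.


|A| = 5.
Compute A + A by enumerating all 25 pairs.
A + A = {4, 8, 12, 16, 20, 24, 28, 32, 36}, so |A + A| = 9.
K = |A + A| / |A| = 9/5 (already in lowest terms) ≈ 1.8000.
Reference: AP of size 5 gives K = 9/5 ≈ 1.8000; a fully generic set of size 5 gives K ≈ 3.0000.

|A| = 5, |A + A| = 9, K = 9/5.


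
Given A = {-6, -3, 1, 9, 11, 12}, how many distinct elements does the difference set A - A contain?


A - A = {a - a' : a, a' ∈ A}; |A| = 6.
Bounds: 2|A|-1 ≤ |A - A| ≤ |A|² - |A| + 1, i.e. 11 ≤ |A - A| ≤ 31.
Note: 0 ∈ A - A always (from a - a). The set is symmetric: if d ∈ A - A then -d ∈ A - A.
Enumerate nonzero differences d = a - a' with a > a' (then include -d):
Positive differences: {1, 2, 3, 4, 7, 8, 10, 11, 12, 14, 15, 17, 18}
Full difference set: {0} ∪ (positive diffs) ∪ (negative diffs).
|A - A| = 1 + 2·13 = 27 (matches direct enumeration: 27).

|A - A| = 27


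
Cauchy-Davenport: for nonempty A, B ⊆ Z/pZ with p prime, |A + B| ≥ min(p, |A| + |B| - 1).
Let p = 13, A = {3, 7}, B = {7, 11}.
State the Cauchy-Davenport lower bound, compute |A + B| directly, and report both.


Cauchy-Davenport: |A + B| ≥ min(p, |A| + |B| - 1) for A, B nonempty in Z/pZ.
|A| = 2, |B| = 2, p = 13.
CD lower bound = min(13, 2 + 2 - 1) = min(13, 3) = 3.
Compute A + B mod 13 directly:
a = 3: 3+7=10, 3+11=1
a = 7: 7+7=1, 7+11=5
A + B = {1, 5, 10}, so |A + B| = 3.
Verify: 3 ≥ 3? Yes ✓.

CD lower bound = 3, actual |A + B| = 3.


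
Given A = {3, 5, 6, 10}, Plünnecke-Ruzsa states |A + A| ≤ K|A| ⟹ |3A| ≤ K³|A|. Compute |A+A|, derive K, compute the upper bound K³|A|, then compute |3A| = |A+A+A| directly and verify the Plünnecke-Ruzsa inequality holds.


|A| = 4.
Step 1: Compute A + A by enumerating all 16 pairs.
A + A = {6, 8, 9, 10, 11, 12, 13, 15, 16, 20}, so |A + A| = 10.
Step 2: Doubling constant K = |A + A|/|A| = 10/4 = 10/4 ≈ 2.5000.
Step 3: Plünnecke-Ruzsa gives |3A| ≤ K³·|A| = (2.5000)³ · 4 ≈ 62.5000.
Step 4: Compute 3A = A + A + A directly by enumerating all triples (a,b,c) ∈ A³; |3A| = 17.
Step 5: Check 17 ≤ 62.5000? Yes ✓.

K = 10/4, Plünnecke-Ruzsa bound K³|A| ≈ 62.5000, |3A| = 17, inequality holds.


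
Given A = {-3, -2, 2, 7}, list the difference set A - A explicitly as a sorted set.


A - A = {a - a' : a, a' ∈ A}.
Compute a - a' for each ordered pair (a, a'):
a = -3: -3--3=0, -3--2=-1, -3-2=-5, -3-7=-10
a = -2: -2--3=1, -2--2=0, -2-2=-4, -2-7=-9
a = 2: 2--3=5, 2--2=4, 2-2=0, 2-7=-5
a = 7: 7--3=10, 7--2=9, 7-2=5, 7-7=0
Collecting distinct values (and noting 0 appears from a-a):
A - A = {-10, -9, -5, -4, -1, 0, 1, 4, 5, 9, 10}
|A - A| = 11

A - A = {-10, -9, -5, -4, -1, 0, 1, 4, 5, 9, 10}


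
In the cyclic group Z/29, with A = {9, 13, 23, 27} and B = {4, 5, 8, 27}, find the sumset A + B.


Work in Z/29Z: reduce every sum a + b modulo 29.
Enumerate all 16 pairs:
a = 9: 9+4=13, 9+5=14, 9+8=17, 9+27=7
a = 13: 13+4=17, 13+5=18, 13+8=21, 13+27=11
a = 23: 23+4=27, 23+5=28, 23+8=2, 23+27=21
a = 27: 27+4=2, 27+5=3, 27+8=6, 27+27=25
Distinct residues collected: {2, 3, 6, 7, 11, 13, 14, 17, 18, 21, 25, 27, 28}
|A + B| = 13 (out of 29 total residues).

A + B = {2, 3, 6, 7, 11, 13, 14, 17, 18, 21, 25, 27, 28}


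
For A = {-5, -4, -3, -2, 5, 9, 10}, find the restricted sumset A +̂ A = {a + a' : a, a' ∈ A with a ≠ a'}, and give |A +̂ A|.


Restricted sumset: A +̂ A = {a + a' : a ∈ A, a' ∈ A, a ≠ a'}.
Equivalently, take A + A and drop any sum 2a that is achievable ONLY as a + a for a ∈ A (i.e. sums representable only with equal summands).
Enumerate pairs (a, a') with a < a' (symmetric, so each unordered pair gives one sum; this covers all a ≠ a'):
  -5 + -4 = -9
  -5 + -3 = -8
  -5 + -2 = -7
  -5 + 5 = 0
  -5 + 9 = 4
  -5 + 10 = 5
  -4 + -3 = -7
  -4 + -2 = -6
  -4 + 5 = 1
  -4 + 9 = 5
  -4 + 10 = 6
  -3 + -2 = -5
  -3 + 5 = 2
  -3 + 9 = 6
  -3 + 10 = 7
  -2 + 5 = 3
  -2 + 9 = 7
  -2 + 10 = 8
  5 + 9 = 14
  5 + 10 = 15
  9 + 10 = 19
Collected distinct sums: {-9, -8, -7, -6, -5, 0, 1, 2, 3, 4, 5, 6, 7, 8, 14, 15, 19}
|A +̂ A| = 17
(Reference bound: |A +̂ A| ≥ 2|A| - 3 for |A| ≥ 2, with |A| = 7 giving ≥ 11.)

|A +̂ A| = 17


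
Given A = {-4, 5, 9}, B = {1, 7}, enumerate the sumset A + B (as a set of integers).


A + B = {a + b : a ∈ A, b ∈ B}.
Enumerate all |A|·|B| = 3·2 = 6 pairs (a, b) and collect distinct sums.
a = -4: -4+1=-3, -4+7=3
a = 5: 5+1=6, 5+7=12
a = 9: 9+1=10, 9+7=16
Collecting distinct sums: A + B = {-3, 3, 6, 10, 12, 16}
|A + B| = 6

A + B = {-3, 3, 6, 10, 12, 16}


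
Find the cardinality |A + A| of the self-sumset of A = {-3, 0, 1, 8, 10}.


A + A = {a + a' : a, a' ∈ A}; |A| = 5.
General bounds: 2|A| - 1 ≤ |A + A| ≤ |A|(|A|+1)/2, i.e. 9 ≤ |A + A| ≤ 15.
Lower bound 2|A|-1 is attained iff A is an arithmetic progression.
Enumerate sums a + a' for a ≤ a' (symmetric, so this suffices):
a = -3: -3+-3=-6, -3+0=-3, -3+1=-2, -3+8=5, -3+10=7
a = 0: 0+0=0, 0+1=1, 0+8=8, 0+10=10
a = 1: 1+1=2, 1+8=9, 1+10=11
a = 8: 8+8=16, 8+10=18
a = 10: 10+10=20
Distinct sums: {-6, -3, -2, 0, 1, 2, 5, 7, 8, 9, 10, 11, 16, 18, 20}
|A + A| = 15

|A + A| = 15


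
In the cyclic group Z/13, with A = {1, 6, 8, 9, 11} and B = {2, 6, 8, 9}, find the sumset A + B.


Work in Z/13Z: reduce every sum a + b modulo 13.
Enumerate all 20 pairs:
a = 1: 1+2=3, 1+6=7, 1+8=9, 1+9=10
a = 6: 6+2=8, 6+6=12, 6+8=1, 6+9=2
a = 8: 8+2=10, 8+6=1, 8+8=3, 8+9=4
a = 9: 9+2=11, 9+6=2, 9+8=4, 9+9=5
a = 11: 11+2=0, 11+6=4, 11+8=6, 11+9=7
Distinct residues collected: {0, 1, 2, 3, 4, 5, 6, 7, 8, 9, 10, 11, 12}
|A + B| = 13 (out of 13 total residues).

A + B = {0, 1, 2, 3, 4, 5, 6, 7, 8, 9, 10, 11, 12}


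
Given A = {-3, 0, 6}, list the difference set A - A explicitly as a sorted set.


A - A = {a - a' : a, a' ∈ A}.
Compute a - a' for each ordered pair (a, a'):
a = -3: -3--3=0, -3-0=-3, -3-6=-9
a = 0: 0--3=3, 0-0=0, 0-6=-6
a = 6: 6--3=9, 6-0=6, 6-6=0
Collecting distinct values (and noting 0 appears from a-a):
A - A = {-9, -6, -3, 0, 3, 6, 9}
|A - A| = 7

A - A = {-9, -6, -3, 0, 3, 6, 9}


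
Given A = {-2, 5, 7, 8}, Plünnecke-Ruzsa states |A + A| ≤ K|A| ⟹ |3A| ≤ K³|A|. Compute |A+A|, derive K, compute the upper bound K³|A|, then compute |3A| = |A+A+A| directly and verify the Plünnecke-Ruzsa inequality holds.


|A| = 4.
Step 1: Compute A + A by enumerating all 16 pairs.
A + A = {-4, 3, 5, 6, 10, 12, 13, 14, 15, 16}, so |A + A| = 10.
Step 2: Doubling constant K = |A + A|/|A| = 10/4 = 10/4 ≈ 2.5000.
Step 3: Plünnecke-Ruzsa gives |3A| ≤ K³·|A| = (2.5000)³ · 4 ≈ 62.5000.
Step 4: Compute 3A = A + A + A directly by enumerating all triples (a,b,c) ∈ A³; |3A| = 19.
Step 5: Check 19 ≤ 62.5000? Yes ✓.

K = 10/4, Plünnecke-Ruzsa bound K³|A| ≈ 62.5000, |3A| = 19, inequality holds.


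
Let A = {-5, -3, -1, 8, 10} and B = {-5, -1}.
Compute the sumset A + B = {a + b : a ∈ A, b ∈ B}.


A + B = {a + b : a ∈ A, b ∈ B}.
Enumerate all |A|·|B| = 5·2 = 10 pairs (a, b) and collect distinct sums.
a = -5: -5+-5=-10, -5+-1=-6
a = -3: -3+-5=-8, -3+-1=-4
a = -1: -1+-5=-6, -1+-1=-2
a = 8: 8+-5=3, 8+-1=7
a = 10: 10+-5=5, 10+-1=9
Collecting distinct sums: A + B = {-10, -8, -6, -4, -2, 3, 5, 7, 9}
|A + B| = 9

A + B = {-10, -8, -6, -4, -2, 3, 5, 7, 9}


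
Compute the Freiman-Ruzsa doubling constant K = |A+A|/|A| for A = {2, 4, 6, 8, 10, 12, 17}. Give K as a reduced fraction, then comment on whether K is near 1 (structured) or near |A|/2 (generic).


|A| = 7.
Compute A + A by enumerating all 49 pairs.
A + A = {4, 6, 8, 10, 12, 14, 16, 18, 19, 20, 21, 22, 23, 24, 25, 27, 29, 34}, so |A + A| = 18.
K = |A + A| / |A| = 18/7 (already in lowest terms) ≈ 2.5714.
Reference: AP of size 7 gives K = 13/7 ≈ 1.8571; a fully generic set of size 7 gives K ≈ 4.0000.

|A| = 7, |A + A| = 18, K = 18/7.


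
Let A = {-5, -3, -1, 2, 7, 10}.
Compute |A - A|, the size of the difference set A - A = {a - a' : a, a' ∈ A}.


A - A = {a - a' : a, a' ∈ A}; |A| = 6.
Bounds: 2|A|-1 ≤ |A - A| ≤ |A|² - |A| + 1, i.e. 11 ≤ |A - A| ≤ 31.
Note: 0 ∈ A - A always (from a - a). The set is symmetric: if d ∈ A - A then -d ∈ A - A.
Enumerate nonzero differences d = a - a' with a > a' (then include -d):
Positive differences: {2, 3, 4, 5, 7, 8, 10, 11, 12, 13, 15}
Full difference set: {0} ∪ (positive diffs) ∪ (negative diffs).
|A - A| = 1 + 2·11 = 23 (matches direct enumeration: 23).

|A - A| = 23


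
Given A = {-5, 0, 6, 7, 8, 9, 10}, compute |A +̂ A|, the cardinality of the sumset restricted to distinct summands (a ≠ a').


Restricted sumset: A +̂ A = {a + a' : a ∈ A, a' ∈ A, a ≠ a'}.
Equivalently, take A + A and drop any sum 2a that is achievable ONLY as a + a for a ∈ A (i.e. sums representable only with equal summands).
Enumerate pairs (a, a') with a < a' (symmetric, so each unordered pair gives one sum; this covers all a ≠ a'):
  -5 + 0 = -5
  -5 + 6 = 1
  -5 + 7 = 2
  -5 + 8 = 3
  -5 + 9 = 4
  -5 + 10 = 5
  0 + 6 = 6
  0 + 7 = 7
  0 + 8 = 8
  0 + 9 = 9
  0 + 10 = 10
  6 + 7 = 13
  6 + 8 = 14
  6 + 9 = 15
  6 + 10 = 16
  7 + 8 = 15
  7 + 9 = 16
  7 + 10 = 17
  8 + 9 = 17
  8 + 10 = 18
  9 + 10 = 19
Collected distinct sums: {-5, 1, 2, 3, 4, 5, 6, 7, 8, 9, 10, 13, 14, 15, 16, 17, 18, 19}
|A +̂ A| = 18
(Reference bound: |A +̂ A| ≥ 2|A| - 3 for |A| ≥ 2, with |A| = 7 giving ≥ 11.)

|A +̂ A| = 18


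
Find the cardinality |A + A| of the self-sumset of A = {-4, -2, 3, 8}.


A + A = {a + a' : a, a' ∈ A}; |A| = 4.
General bounds: 2|A| - 1 ≤ |A + A| ≤ |A|(|A|+1)/2, i.e. 7 ≤ |A + A| ≤ 10.
Lower bound 2|A|-1 is attained iff A is an arithmetic progression.
Enumerate sums a + a' for a ≤ a' (symmetric, so this suffices):
a = -4: -4+-4=-8, -4+-2=-6, -4+3=-1, -4+8=4
a = -2: -2+-2=-4, -2+3=1, -2+8=6
a = 3: 3+3=6, 3+8=11
a = 8: 8+8=16
Distinct sums: {-8, -6, -4, -1, 1, 4, 6, 11, 16}
|A + A| = 9

|A + A| = 9


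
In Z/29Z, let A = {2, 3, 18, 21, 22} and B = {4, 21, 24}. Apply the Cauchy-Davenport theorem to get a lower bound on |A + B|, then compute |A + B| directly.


Cauchy-Davenport: |A + B| ≥ min(p, |A| + |B| - 1) for A, B nonempty in Z/pZ.
|A| = 5, |B| = 3, p = 29.
CD lower bound = min(29, 5 + 3 - 1) = min(29, 7) = 7.
Compute A + B mod 29 directly:
a = 2: 2+4=6, 2+21=23, 2+24=26
a = 3: 3+4=7, 3+21=24, 3+24=27
a = 18: 18+4=22, 18+21=10, 18+24=13
a = 21: 21+4=25, 21+21=13, 21+24=16
a = 22: 22+4=26, 22+21=14, 22+24=17
A + B = {6, 7, 10, 13, 14, 16, 17, 22, 23, 24, 25, 26, 27}, so |A + B| = 13.
Verify: 13 ≥ 7? Yes ✓.

CD lower bound = 7, actual |A + B| = 13.


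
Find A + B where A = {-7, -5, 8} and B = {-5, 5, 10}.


A + B = {a + b : a ∈ A, b ∈ B}.
Enumerate all |A|·|B| = 3·3 = 9 pairs (a, b) and collect distinct sums.
a = -7: -7+-5=-12, -7+5=-2, -7+10=3
a = -5: -5+-5=-10, -5+5=0, -5+10=5
a = 8: 8+-5=3, 8+5=13, 8+10=18
Collecting distinct sums: A + B = {-12, -10, -2, 0, 3, 5, 13, 18}
|A + B| = 8

A + B = {-12, -10, -2, 0, 3, 5, 13, 18}


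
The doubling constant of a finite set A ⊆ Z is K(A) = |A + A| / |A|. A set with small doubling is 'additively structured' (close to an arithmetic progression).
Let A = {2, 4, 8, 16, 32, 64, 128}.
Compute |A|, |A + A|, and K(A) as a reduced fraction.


|A| = 7.
Compute A + A by enumerating all 49 pairs.
A + A = {4, 6, 8, 10, 12, 16, 18, 20, 24, 32, 34, 36, 40, 48, 64, 66, 68, 72, 80, 96, 128, 130, 132, 136, 144, 160, 192, 256}, so |A + A| = 28.
K = |A + A| / |A| = 28/7 = 4/1 ≈ 4.0000.
Reference: AP of size 7 gives K = 13/7 ≈ 1.8571; a fully generic set of size 7 gives K ≈ 4.0000.

|A| = 7, |A + A| = 28, K = 28/7 = 4/1.


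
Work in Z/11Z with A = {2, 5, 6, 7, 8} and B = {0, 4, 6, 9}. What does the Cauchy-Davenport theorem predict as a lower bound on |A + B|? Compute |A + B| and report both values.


Cauchy-Davenport: |A + B| ≥ min(p, |A| + |B| - 1) for A, B nonempty in Z/pZ.
|A| = 5, |B| = 4, p = 11.
CD lower bound = min(11, 5 + 4 - 1) = min(11, 8) = 8.
Compute A + B mod 11 directly:
a = 2: 2+0=2, 2+4=6, 2+6=8, 2+9=0
a = 5: 5+0=5, 5+4=9, 5+6=0, 5+9=3
a = 6: 6+0=6, 6+4=10, 6+6=1, 6+9=4
a = 7: 7+0=7, 7+4=0, 7+6=2, 7+9=5
a = 8: 8+0=8, 8+4=1, 8+6=3, 8+9=6
A + B = {0, 1, 2, 3, 4, 5, 6, 7, 8, 9, 10}, so |A + B| = 11.
Verify: 11 ≥ 8? Yes ✓.

CD lower bound = 8, actual |A + B| = 11.


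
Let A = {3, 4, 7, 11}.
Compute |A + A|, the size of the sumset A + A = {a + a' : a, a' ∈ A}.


A + A = {a + a' : a, a' ∈ A}; |A| = 4.
General bounds: 2|A| - 1 ≤ |A + A| ≤ |A|(|A|+1)/2, i.e. 7 ≤ |A + A| ≤ 10.
Lower bound 2|A|-1 is attained iff A is an arithmetic progression.
Enumerate sums a + a' for a ≤ a' (symmetric, so this suffices):
a = 3: 3+3=6, 3+4=7, 3+7=10, 3+11=14
a = 4: 4+4=8, 4+7=11, 4+11=15
a = 7: 7+7=14, 7+11=18
a = 11: 11+11=22
Distinct sums: {6, 7, 8, 10, 11, 14, 15, 18, 22}
|A + A| = 9

|A + A| = 9


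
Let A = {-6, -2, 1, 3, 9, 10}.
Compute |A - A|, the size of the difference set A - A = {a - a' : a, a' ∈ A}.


A - A = {a - a' : a, a' ∈ A}; |A| = 6.
Bounds: 2|A|-1 ≤ |A - A| ≤ |A|² - |A| + 1, i.e. 11 ≤ |A - A| ≤ 31.
Note: 0 ∈ A - A always (from a - a). The set is symmetric: if d ∈ A - A then -d ∈ A - A.
Enumerate nonzero differences d = a - a' with a > a' (then include -d):
Positive differences: {1, 2, 3, 4, 5, 6, 7, 8, 9, 11, 12, 15, 16}
Full difference set: {0} ∪ (positive diffs) ∪ (negative diffs).
|A - A| = 1 + 2·13 = 27 (matches direct enumeration: 27).

|A - A| = 27


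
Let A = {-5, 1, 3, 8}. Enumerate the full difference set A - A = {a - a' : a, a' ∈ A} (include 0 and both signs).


A - A = {a - a' : a, a' ∈ A}.
Compute a - a' for each ordered pair (a, a'):
a = -5: -5--5=0, -5-1=-6, -5-3=-8, -5-8=-13
a = 1: 1--5=6, 1-1=0, 1-3=-2, 1-8=-7
a = 3: 3--5=8, 3-1=2, 3-3=0, 3-8=-5
a = 8: 8--5=13, 8-1=7, 8-3=5, 8-8=0
Collecting distinct values (and noting 0 appears from a-a):
A - A = {-13, -8, -7, -6, -5, -2, 0, 2, 5, 6, 7, 8, 13}
|A - A| = 13

A - A = {-13, -8, -7, -6, -5, -2, 0, 2, 5, 6, 7, 8, 13}


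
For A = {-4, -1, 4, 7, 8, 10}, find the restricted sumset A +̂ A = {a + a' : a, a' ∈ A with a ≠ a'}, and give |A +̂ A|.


Restricted sumset: A +̂ A = {a + a' : a ∈ A, a' ∈ A, a ≠ a'}.
Equivalently, take A + A and drop any sum 2a that is achievable ONLY as a + a for a ∈ A (i.e. sums representable only with equal summands).
Enumerate pairs (a, a') with a < a' (symmetric, so each unordered pair gives one sum; this covers all a ≠ a'):
  -4 + -1 = -5
  -4 + 4 = 0
  -4 + 7 = 3
  -4 + 8 = 4
  -4 + 10 = 6
  -1 + 4 = 3
  -1 + 7 = 6
  -1 + 8 = 7
  -1 + 10 = 9
  4 + 7 = 11
  4 + 8 = 12
  4 + 10 = 14
  7 + 8 = 15
  7 + 10 = 17
  8 + 10 = 18
Collected distinct sums: {-5, 0, 3, 4, 6, 7, 9, 11, 12, 14, 15, 17, 18}
|A +̂ A| = 13
(Reference bound: |A +̂ A| ≥ 2|A| - 3 for |A| ≥ 2, with |A| = 6 giving ≥ 9.)

|A +̂ A| = 13


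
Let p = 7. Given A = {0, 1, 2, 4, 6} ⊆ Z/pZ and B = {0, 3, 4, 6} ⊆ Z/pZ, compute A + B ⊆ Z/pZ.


Work in Z/7Z: reduce every sum a + b modulo 7.
Enumerate all 20 pairs:
a = 0: 0+0=0, 0+3=3, 0+4=4, 0+6=6
a = 1: 1+0=1, 1+3=4, 1+4=5, 1+6=0
a = 2: 2+0=2, 2+3=5, 2+4=6, 2+6=1
a = 4: 4+0=4, 4+3=0, 4+4=1, 4+6=3
a = 6: 6+0=6, 6+3=2, 6+4=3, 6+6=5
Distinct residues collected: {0, 1, 2, 3, 4, 5, 6}
|A + B| = 7 (out of 7 total residues).

A + B = {0, 1, 2, 3, 4, 5, 6}


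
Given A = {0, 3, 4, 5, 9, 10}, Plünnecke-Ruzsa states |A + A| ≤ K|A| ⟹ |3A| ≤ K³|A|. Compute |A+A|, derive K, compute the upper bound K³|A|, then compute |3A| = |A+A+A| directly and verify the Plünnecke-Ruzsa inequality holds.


|A| = 6.
Step 1: Compute A + A by enumerating all 36 pairs.
A + A = {0, 3, 4, 5, 6, 7, 8, 9, 10, 12, 13, 14, 15, 18, 19, 20}, so |A + A| = 16.
Step 2: Doubling constant K = |A + A|/|A| = 16/6 = 16/6 ≈ 2.6667.
Step 3: Plünnecke-Ruzsa gives |3A| ≤ K³·|A| = (2.6667)³ · 6 ≈ 113.7778.
Step 4: Compute 3A = A + A + A directly by enumerating all triples (a,b,c) ∈ A³; |3A| = 28.
Step 5: Check 28 ≤ 113.7778? Yes ✓.

K = 16/6, Plünnecke-Ruzsa bound K³|A| ≈ 113.7778, |3A| = 28, inequality holds.


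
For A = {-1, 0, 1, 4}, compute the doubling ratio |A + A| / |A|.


|A| = 4.
Compute A + A by enumerating all 16 pairs.
A + A = {-2, -1, 0, 1, 2, 3, 4, 5, 8}, so |A + A| = 9.
K = |A + A| / |A| = 9/4 (already in lowest terms) ≈ 2.2500.
Reference: AP of size 4 gives K = 7/4 ≈ 1.7500; a fully generic set of size 4 gives K ≈ 2.5000.

|A| = 4, |A + A| = 9, K = 9/4.


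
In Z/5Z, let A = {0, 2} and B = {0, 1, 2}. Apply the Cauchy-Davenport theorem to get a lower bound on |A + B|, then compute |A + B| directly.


Cauchy-Davenport: |A + B| ≥ min(p, |A| + |B| - 1) for A, B nonempty in Z/pZ.
|A| = 2, |B| = 3, p = 5.
CD lower bound = min(5, 2 + 3 - 1) = min(5, 4) = 4.
Compute A + B mod 5 directly:
a = 0: 0+0=0, 0+1=1, 0+2=2
a = 2: 2+0=2, 2+1=3, 2+2=4
A + B = {0, 1, 2, 3, 4}, so |A + B| = 5.
Verify: 5 ≥ 4? Yes ✓.

CD lower bound = 4, actual |A + B| = 5.


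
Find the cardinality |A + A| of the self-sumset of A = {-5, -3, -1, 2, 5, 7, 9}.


A + A = {a + a' : a, a' ∈ A}; |A| = 7.
General bounds: 2|A| - 1 ≤ |A + A| ≤ |A|(|A|+1)/2, i.e. 13 ≤ |A + A| ≤ 28.
Lower bound 2|A|-1 is attained iff A is an arithmetic progression.
Enumerate sums a + a' for a ≤ a' (symmetric, so this suffices):
a = -5: -5+-5=-10, -5+-3=-8, -5+-1=-6, -5+2=-3, -5+5=0, -5+7=2, -5+9=4
a = -3: -3+-3=-6, -3+-1=-4, -3+2=-1, -3+5=2, -3+7=4, -3+9=6
a = -1: -1+-1=-2, -1+2=1, -1+5=4, -1+7=6, -1+9=8
a = 2: 2+2=4, 2+5=7, 2+7=9, 2+9=11
a = 5: 5+5=10, 5+7=12, 5+9=14
a = 7: 7+7=14, 7+9=16
a = 9: 9+9=18
Distinct sums: {-10, -8, -6, -4, -3, -2, -1, 0, 1, 2, 4, 6, 7, 8, 9, 10, 11, 12, 14, 16, 18}
|A + A| = 21

|A + A| = 21


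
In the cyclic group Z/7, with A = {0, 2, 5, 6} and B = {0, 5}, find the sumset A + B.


Work in Z/7Z: reduce every sum a + b modulo 7.
Enumerate all 8 pairs:
a = 0: 0+0=0, 0+5=5
a = 2: 2+0=2, 2+5=0
a = 5: 5+0=5, 5+5=3
a = 6: 6+0=6, 6+5=4
Distinct residues collected: {0, 2, 3, 4, 5, 6}
|A + B| = 6 (out of 7 total residues).

A + B = {0, 2, 3, 4, 5, 6}


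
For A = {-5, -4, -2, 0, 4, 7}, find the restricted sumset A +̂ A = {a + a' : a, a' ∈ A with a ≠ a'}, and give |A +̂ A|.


Restricted sumset: A +̂ A = {a + a' : a ∈ A, a' ∈ A, a ≠ a'}.
Equivalently, take A + A and drop any sum 2a that is achievable ONLY as a + a for a ∈ A (i.e. sums representable only with equal summands).
Enumerate pairs (a, a') with a < a' (symmetric, so each unordered pair gives one sum; this covers all a ≠ a'):
  -5 + -4 = -9
  -5 + -2 = -7
  -5 + 0 = -5
  -5 + 4 = -1
  -5 + 7 = 2
  -4 + -2 = -6
  -4 + 0 = -4
  -4 + 4 = 0
  -4 + 7 = 3
  -2 + 0 = -2
  -2 + 4 = 2
  -2 + 7 = 5
  0 + 4 = 4
  0 + 7 = 7
  4 + 7 = 11
Collected distinct sums: {-9, -7, -6, -5, -4, -2, -1, 0, 2, 3, 4, 5, 7, 11}
|A +̂ A| = 14
(Reference bound: |A +̂ A| ≥ 2|A| - 3 for |A| ≥ 2, with |A| = 6 giving ≥ 9.)

|A +̂ A| = 14


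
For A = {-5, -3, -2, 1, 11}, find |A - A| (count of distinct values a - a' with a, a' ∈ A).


A - A = {a - a' : a, a' ∈ A}; |A| = 5.
Bounds: 2|A|-1 ≤ |A - A| ≤ |A|² - |A| + 1, i.e. 9 ≤ |A - A| ≤ 21.
Note: 0 ∈ A - A always (from a - a). The set is symmetric: if d ∈ A - A then -d ∈ A - A.
Enumerate nonzero differences d = a - a' with a > a' (then include -d):
Positive differences: {1, 2, 3, 4, 6, 10, 13, 14, 16}
Full difference set: {0} ∪ (positive diffs) ∪ (negative diffs).
|A - A| = 1 + 2·9 = 19 (matches direct enumeration: 19).

|A - A| = 19


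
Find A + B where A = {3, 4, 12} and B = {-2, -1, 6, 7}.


A + B = {a + b : a ∈ A, b ∈ B}.
Enumerate all |A|·|B| = 3·4 = 12 pairs (a, b) and collect distinct sums.
a = 3: 3+-2=1, 3+-1=2, 3+6=9, 3+7=10
a = 4: 4+-2=2, 4+-1=3, 4+6=10, 4+7=11
a = 12: 12+-2=10, 12+-1=11, 12+6=18, 12+7=19
Collecting distinct sums: A + B = {1, 2, 3, 9, 10, 11, 18, 19}
|A + B| = 8

A + B = {1, 2, 3, 9, 10, 11, 18, 19}


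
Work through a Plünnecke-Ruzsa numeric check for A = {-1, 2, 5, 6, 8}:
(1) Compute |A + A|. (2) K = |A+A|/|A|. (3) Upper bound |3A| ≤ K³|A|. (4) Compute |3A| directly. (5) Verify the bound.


|A| = 5.
Step 1: Compute A + A by enumerating all 25 pairs.
A + A = {-2, 1, 4, 5, 7, 8, 10, 11, 12, 13, 14, 16}, so |A + A| = 12.
Step 2: Doubling constant K = |A + A|/|A| = 12/5 = 12/5 ≈ 2.4000.
Step 3: Plünnecke-Ruzsa gives |3A| ≤ K³·|A| = (2.4000)³ · 5 ≈ 69.1200.
Step 4: Compute 3A = A + A + A directly by enumerating all triples (a,b,c) ∈ A³; |3A| = 21.
Step 5: Check 21 ≤ 69.1200? Yes ✓.

K = 12/5, Plünnecke-Ruzsa bound K³|A| ≈ 69.1200, |3A| = 21, inequality holds.


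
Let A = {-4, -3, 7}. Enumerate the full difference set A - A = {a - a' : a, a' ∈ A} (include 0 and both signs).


A - A = {a - a' : a, a' ∈ A}.
Compute a - a' for each ordered pair (a, a'):
a = -4: -4--4=0, -4--3=-1, -4-7=-11
a = -3: -3--4=1, -3--3=0, -3-7=-10
a = 7: 7--4=11, 7--3=10, 7-7=0
Collecting distinct values (and noting 0 appears from a-a):
A - A = {-11, -10, -1, 0, 1, 10, 11}
|A - A| = 7

A - A = {-11, -10, -1, 0, 1, 10, 11}


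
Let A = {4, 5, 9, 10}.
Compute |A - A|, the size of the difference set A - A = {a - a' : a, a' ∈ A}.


A - A = {a - a' : a, a' ∈ A}; |A| = 4.
Bounds: 2|A|-1 ≤ |A - A| ≤ |A|² - |A| + 1, i.e. 7 ≤ |A - A| ≤ 13.
Note: 0 ∈ A - A always (from a - a). The set is symmetric: if d ∈ A - A then -d ∈ A - A.
Enumerate nonzero differences d = a - a' with a > a' (then include -d):
Positive differences: {1, 4, 5, 6}
Full difference set: {0} ∪ (positive diffs) ∪ (negative diffs).
|A - A| = 1 + 2·4 = 9 (matches direct enumeration: 9).

|A - A| = 9


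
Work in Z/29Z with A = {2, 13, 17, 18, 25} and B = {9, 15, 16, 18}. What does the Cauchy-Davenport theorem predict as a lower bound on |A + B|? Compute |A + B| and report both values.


Cauchy-Davenport: |A + B| ≥ min(p, |A| + |B| - 1) for A, B nonempty in Z/pZ.
|A| = 5, |B| = 4, p = 29.
CD lower bound = min(29, 5 + 4 - 1) = min(29, 8) = 8.
Compute A + B mod 29 directly:
a = 2: 2+9=11, 2+15=17, 2+16=18, 2+18=20
a = 13: 13+9=22, 13+15=28, 13+16=0, 13+18=2
a = 17: 17+9=26, 17+15=3, 17+16=4, 17+18=6
a = 18: 18+9=27, 18+15=4, 18+16=5, 18+18=7
a = 25: 25+9=5, 25+15=11, 25+16=12, 25+18=14
A + B = {0, 2, 3, 4, 5, 6, 7, 11, 12, 14, 17, 18, 20, 22, 26, 27, 28}, so |A + B| = 17.
Verify: 17 ≥ 8? Yes ✓.

CD lower bound = 8, actual |A + B| = 17.


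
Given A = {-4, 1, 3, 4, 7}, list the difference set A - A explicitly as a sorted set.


A - A = {a - a' : a, a' ∈ A}.
Compute a - a' for each ordered pair (a, a'):
a = -4: -4--4=0, -4-1=-5, -4-3=-7, -4-4=-8, -4-7=-11
a = 1: 1--4=5, 1-1=0, 1-3=-2, 1-4=-3, 1-7=-6
a = 3: 3--4=7, 3-1=2, 3-3=0, 3-4=-1, 3-7=-4
a = 4: 4--4=8, 4-1=3, 4-3=1, 4-4=0, 4-7=-3
a = 7: 7--4=11, 7-1=6, 7-3=4, 7-4=3, 7-7=0
Collecting distinct values (and noting 0 appears from a-a):
A - A = {-11, -8, -7, -6, -5, -4, -3, -2, -1, 0, 1, 2, 3, 4, 5, 6, 7, 8, 11}
|A - A| = 19

A - A = {-11, -8, -7, -6, -5, -4, -3, -2, -1, 0, 1, 2, 3, 4, 5, 6, 7, 8, 11}


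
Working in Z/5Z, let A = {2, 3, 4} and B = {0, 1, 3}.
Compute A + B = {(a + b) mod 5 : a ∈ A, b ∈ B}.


Work in Z/5Z: reduce every sum a + b modulo 5.
Enumerate all 9 pairs:
a = 2: 2+0=2, 2+1=3, 2+3=0
a = 3: 3+0=3, 3+1=4, 3+3=1
a = 4: 4+0=4, 4+1=0, 4+3=2
Distinct residues collected: {0, 1, 2, 3, 4}
|A + B| = 5 (out of 5 total residues).

A + B = {0, 1, 2, 3, 4}
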